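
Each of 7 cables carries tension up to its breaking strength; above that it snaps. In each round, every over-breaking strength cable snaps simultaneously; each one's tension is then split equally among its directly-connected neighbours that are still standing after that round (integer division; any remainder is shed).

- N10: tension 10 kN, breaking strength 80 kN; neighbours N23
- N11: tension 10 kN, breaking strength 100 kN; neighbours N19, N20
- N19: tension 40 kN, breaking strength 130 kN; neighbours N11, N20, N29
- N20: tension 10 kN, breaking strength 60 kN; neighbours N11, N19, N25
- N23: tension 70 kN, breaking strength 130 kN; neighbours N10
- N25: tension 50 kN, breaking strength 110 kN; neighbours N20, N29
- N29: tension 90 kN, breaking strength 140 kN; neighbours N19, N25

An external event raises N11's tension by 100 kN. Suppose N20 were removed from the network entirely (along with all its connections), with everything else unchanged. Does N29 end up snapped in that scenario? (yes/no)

yes

With N20 removed:
Round 1 — N11 at 110 > 100. N11 snaps.
  N11 sheds 110 kN to N19: 110 each.
    N19: 40+110 = 150 > 130
Round 2 — N19 snaps.
  N19 sheds 150 kN to N29: 150 each.
    N29: 90+150 = 240 > 140
Round 3 — N29 snaps.
  N29 sheds 240 kN to N25: 240 each.
    N25: 50+240 = 290 > 110
Round 4 — N25 snaps.
  N25 sheds 290 kN: no online neighbours, lost.
No further breaks.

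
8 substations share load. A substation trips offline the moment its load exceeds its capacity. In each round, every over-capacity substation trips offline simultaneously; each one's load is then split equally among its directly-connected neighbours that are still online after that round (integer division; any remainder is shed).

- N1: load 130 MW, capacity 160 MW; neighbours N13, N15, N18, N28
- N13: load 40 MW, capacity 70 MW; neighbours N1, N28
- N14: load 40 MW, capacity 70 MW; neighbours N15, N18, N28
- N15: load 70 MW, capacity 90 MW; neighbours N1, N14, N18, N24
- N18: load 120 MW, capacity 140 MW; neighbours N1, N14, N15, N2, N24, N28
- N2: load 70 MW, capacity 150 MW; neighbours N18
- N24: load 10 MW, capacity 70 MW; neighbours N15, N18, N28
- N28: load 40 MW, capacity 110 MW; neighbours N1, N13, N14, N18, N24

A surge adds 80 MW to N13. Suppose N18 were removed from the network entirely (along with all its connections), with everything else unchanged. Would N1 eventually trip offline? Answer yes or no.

yes

With N18 removed:
Round 1 — N13 at 120 > 70. N13 trips offline.
  N13 sheds 120 MW to N1, N28: 60 each.
    N1: 130+60 = 190 > 160
    N28: 40+60 = 100 ≤ 110
Round 2 — N1 trips offline.
  N1 sheds 190 MW to N15, N28: 95 each.
    N15: 70+95 = 165 > 90
    N28: 100+95 = 195 > 110
Round 3 — N15, N28 trip offline.
  N15 sheds 165 MW to N14, N24: 82 each (1 lost).
    N14: 40+82 = 122 > 70
    N24: 10+82 = 92 > 70
  N28 sheds 195 MW to N14, N24: 97 each (1 lost).
    N14: 122+97 = 219 > 70
    N24: 92+97 = 189 > 70
Round 4 — N14, N24 trip offline.
  N14 sheds 219 MW: no online neighbours, lost.
  N24 sheds 189 MW: no online neighbours, lost.
No further trips.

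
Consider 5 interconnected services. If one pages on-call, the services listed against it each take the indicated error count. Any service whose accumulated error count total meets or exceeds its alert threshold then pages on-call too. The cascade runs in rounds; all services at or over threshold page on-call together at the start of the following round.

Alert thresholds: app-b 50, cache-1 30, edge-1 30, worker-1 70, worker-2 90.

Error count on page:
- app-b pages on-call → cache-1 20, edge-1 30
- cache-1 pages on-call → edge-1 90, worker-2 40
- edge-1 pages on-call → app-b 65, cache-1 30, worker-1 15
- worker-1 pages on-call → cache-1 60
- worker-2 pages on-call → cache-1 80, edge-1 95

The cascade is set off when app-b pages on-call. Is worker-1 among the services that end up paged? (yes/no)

no

Round 1 — app-b pages on-call (initial).
  cache-1: +20 → 20 < 30
  edge-1: +30 → 30 ≥ 30
Round 2 — edge-1 pages on-call.
  cache-1: +30 → 50 ≥ 30
  worker-1: +15 → 15 < 70
Round 3 — cache-1 pages on-call.
  worker-2: +40 → 40 < 90
No further pages.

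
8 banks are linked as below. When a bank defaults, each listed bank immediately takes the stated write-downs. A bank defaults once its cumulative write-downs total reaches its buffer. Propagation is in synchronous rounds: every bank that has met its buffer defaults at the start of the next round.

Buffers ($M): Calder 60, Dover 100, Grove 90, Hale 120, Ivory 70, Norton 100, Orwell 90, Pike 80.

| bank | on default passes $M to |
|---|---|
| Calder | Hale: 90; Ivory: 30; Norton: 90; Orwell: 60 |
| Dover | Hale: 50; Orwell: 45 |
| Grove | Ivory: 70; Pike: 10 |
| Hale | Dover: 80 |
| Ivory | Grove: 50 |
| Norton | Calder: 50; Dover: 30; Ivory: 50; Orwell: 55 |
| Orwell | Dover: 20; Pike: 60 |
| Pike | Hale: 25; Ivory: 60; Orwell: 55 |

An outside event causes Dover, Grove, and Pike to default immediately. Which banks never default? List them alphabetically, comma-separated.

Round 1 — Dover, Grove, Pike default (initial).
  Hale: +50+25 → 75 < 120
  Ivory: +70+60 → 130 ≥ 70
  Orwell: +45+55 → 100 ≥ 90
Round 2 — Ivory, Orwell default.
No further defaults.

Calder, Hale, Norton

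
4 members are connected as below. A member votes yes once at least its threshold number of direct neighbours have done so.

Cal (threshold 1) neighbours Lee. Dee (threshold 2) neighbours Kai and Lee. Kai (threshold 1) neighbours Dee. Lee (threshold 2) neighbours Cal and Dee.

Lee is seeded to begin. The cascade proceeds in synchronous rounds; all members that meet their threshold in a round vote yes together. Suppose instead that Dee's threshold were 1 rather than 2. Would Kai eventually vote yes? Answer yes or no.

yes

With Dee's threshold at 1:
Round 1 — Lee votes yes (initial).
Round 2 — checking thresholds:
  Cal: 1 of 1 neighbours ≥ 1, votes yes.
  Dee: 1 of 2 neighbours ≥ 1, votes yes.
Round 3 — checking thresholds:
  Kai: 1 of 1 neighbours ≥ 1, votes yes.
Round 4 — no new yes votes; cascade stops.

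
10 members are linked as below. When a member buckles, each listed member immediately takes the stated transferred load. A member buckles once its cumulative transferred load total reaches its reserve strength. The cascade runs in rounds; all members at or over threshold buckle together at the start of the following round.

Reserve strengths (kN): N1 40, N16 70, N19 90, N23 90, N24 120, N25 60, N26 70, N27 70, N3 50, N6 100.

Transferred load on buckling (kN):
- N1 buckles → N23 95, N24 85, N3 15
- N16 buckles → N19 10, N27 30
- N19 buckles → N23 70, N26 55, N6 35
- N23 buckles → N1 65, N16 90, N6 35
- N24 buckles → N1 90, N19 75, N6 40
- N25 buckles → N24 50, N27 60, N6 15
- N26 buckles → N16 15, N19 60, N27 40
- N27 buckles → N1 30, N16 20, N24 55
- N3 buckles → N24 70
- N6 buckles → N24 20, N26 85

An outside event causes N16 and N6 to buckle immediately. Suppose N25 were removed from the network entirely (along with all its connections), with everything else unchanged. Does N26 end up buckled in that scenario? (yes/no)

With N25 removed:
Round 1 — N16, N6 buckle (initial).
  N19: +10 → 10 < 90
  N24: +20 → 20 < 120
  N26: +85 → 85 ≥ 70
  N27: +30 → 30 < 70
Round 2 — N26 buckles.
  N19: +60 → 70 < 90
  N27: +40 → 70 ≥ 70
Round 3 — N27 buckles.
  N1: +30 → 30 < 40
  N24: +55 → 75 < 120
No further bucklings.

yes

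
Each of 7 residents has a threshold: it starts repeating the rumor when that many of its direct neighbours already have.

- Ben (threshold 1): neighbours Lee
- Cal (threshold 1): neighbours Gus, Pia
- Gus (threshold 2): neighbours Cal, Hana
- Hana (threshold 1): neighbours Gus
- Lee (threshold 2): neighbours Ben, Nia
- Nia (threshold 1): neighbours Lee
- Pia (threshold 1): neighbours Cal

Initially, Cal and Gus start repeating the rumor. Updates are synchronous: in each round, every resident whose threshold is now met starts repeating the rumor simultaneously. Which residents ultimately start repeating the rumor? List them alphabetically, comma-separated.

Round 1 — Cal, Gus start repeating the rumor (initial).
Round 2 — checking thresholds:
  Hana: 1 of 1 neighbours ≥ 1, starts repeating the rumor.
  Pia: 1 of 1 neighbours ≥ 1, starts repeating the rumor.
Round 3 — no new spreads; cascade stops.

Cal, Gus, Hana, Pia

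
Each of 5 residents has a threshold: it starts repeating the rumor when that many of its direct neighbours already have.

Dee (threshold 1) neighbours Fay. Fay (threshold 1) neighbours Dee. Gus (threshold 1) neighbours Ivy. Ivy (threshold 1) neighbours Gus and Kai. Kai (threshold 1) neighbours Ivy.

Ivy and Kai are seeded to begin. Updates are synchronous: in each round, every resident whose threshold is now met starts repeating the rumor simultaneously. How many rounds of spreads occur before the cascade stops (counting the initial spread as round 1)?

2

Round 1 — Ivy, Kai start repeating the rumor (initial).
Round 2 — checking thresholds:
  Gus: 1 of 1 neighbours ≥ 1, starts repeating the rumor.
Round 3 — no new spreads; cascade stops.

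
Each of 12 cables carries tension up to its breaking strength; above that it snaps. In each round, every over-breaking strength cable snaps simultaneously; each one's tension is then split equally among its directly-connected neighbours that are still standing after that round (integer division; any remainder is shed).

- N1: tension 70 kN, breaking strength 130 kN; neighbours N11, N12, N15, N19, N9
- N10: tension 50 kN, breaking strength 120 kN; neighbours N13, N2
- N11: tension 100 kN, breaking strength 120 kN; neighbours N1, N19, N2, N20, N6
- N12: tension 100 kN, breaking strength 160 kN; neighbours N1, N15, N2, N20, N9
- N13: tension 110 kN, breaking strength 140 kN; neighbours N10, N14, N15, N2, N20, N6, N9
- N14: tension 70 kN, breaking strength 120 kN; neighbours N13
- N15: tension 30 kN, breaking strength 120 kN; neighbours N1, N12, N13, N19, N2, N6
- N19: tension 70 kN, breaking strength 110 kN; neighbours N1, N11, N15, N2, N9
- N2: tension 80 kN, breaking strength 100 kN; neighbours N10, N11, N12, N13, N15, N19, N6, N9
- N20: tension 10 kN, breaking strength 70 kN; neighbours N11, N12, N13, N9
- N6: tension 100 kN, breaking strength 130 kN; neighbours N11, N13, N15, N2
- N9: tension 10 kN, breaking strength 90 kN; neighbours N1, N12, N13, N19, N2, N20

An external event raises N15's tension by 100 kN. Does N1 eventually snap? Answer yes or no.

yes

Round 1 — N15 at 130 > 120. N15 snaps.
  N15 sheds 130 kN to N1, N12, N13, N19, N2, N6: 21 each (4 lost).
    N1: 70+21 = 91 ≤ 130
    N12: 100+21 = 121 ≤ 160
    N13: 110+21 = 131 ≤ 140
    N19: 70+21 = 91 ≤ 110
    N2: 80+21 = 101 > 100
    N6: 100+21 = 121 ≤ 130
Round 2 — N2 snaps.
  N2 sheds 101 kN to N10, N11, N12, N13, N19, N6, N9: 14 each (3 lost).
    N10: 50+14 = 64 ≤ 120
    N11: 100+14 = 114 ≤ 120
    N12: 121+14 = 135 ≤ 160
    N13: 131+14 = 145 > 140
    N19: 91+14 = 105 ≤ 110
    N6: 121+14 = 135 > 130
    N9: 10+14 = 24 ≤ 90
Round 3 — N13, N6 snap.
  N13 sheds 145 kN to N10, N14, N20, N9: 36 each (1 lost).
    N10: 64+36 = 100 ≤ 120
    N14: 70+36 = 106 ≤ 120
    N20: 10+36 = 46 ≤ 70
    N9: 24+36 = 60 ≤ 90
  N6 sheds 135 kN to N11: 135 each.
    N11: 114+135 = 249 > 120
Round 4 — N11 snaps.
  N11 sheds 249 kN to N1, N19, N20: 83 each.
    N1: 91+83 = 174 > 130
    N19: 105+83 = 188 > 110
    N20: 46+83 = 129 > 70
Round 5 — N1, N19, N20 snap.
  N1 sheds 174 kN to N12, N9: 87 each.
    N12: 135+87 = 222 > 160
    N9: 60+87 = 147 > 90
  N19 sheds 188 kN to N9: 188 each.
    N9: 147+188 = 335 > 90
  N20 sheds 129 kN to N12, N9: 64 each (1 lost).
    N12: 222+64 = 286 > 160
    N9: 335+64 = 399 > 90
Round 6 — N12, N9 snap.
  N12 sheds 286 kN: no online neighbours, lost.
  N9 sheds 399 kN: no online neighbours, lost.
No further breaks.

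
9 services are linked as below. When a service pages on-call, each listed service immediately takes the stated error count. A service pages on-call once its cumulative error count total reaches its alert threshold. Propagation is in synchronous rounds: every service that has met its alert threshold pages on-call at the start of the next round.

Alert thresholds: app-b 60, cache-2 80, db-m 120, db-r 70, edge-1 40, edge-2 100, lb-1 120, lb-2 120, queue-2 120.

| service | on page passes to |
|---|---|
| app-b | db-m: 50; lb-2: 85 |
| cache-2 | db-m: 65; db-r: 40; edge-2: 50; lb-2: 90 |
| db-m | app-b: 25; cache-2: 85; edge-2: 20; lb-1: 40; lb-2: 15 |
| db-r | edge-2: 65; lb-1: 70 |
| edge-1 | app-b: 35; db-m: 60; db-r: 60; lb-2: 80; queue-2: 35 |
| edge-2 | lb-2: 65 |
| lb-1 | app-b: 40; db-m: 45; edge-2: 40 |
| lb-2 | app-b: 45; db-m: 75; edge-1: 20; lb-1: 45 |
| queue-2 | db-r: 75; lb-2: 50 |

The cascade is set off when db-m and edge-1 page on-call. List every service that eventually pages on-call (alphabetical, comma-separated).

Round 1 — db-m, edge-1 page on-call (initial).
  app-b: +25+35 → 60 ≥ 60
  cache-2: +85 → 85 ≥ 80
  db-r: +60 → 60 < 70
  edge-2: +20 → 20 < 100
  lb-1: +40 → 40 < 120
  lb-2: +15+80 → 95 < 120
  queue-2: +35 → 35 < 120
Round 2 — app-b, cache-2 page on-call.
  db-r: +40 → 100 ≥ 70
  edge-2: +50 → 70 < 100
  lb-2: +85+90 → 270 ≥ 120
Round 3 — db-r, lb-2 page on-call.
  edge-2: +65 → 135 ≥ 100
  lb-1: +70+45 → 155 ≥ 120
Round 4 — edge-2, lb-1 page on-call.
No further pages.

app-b, cache-2, db-m, db-r, edge-1, edge-2, lb-1, lb-2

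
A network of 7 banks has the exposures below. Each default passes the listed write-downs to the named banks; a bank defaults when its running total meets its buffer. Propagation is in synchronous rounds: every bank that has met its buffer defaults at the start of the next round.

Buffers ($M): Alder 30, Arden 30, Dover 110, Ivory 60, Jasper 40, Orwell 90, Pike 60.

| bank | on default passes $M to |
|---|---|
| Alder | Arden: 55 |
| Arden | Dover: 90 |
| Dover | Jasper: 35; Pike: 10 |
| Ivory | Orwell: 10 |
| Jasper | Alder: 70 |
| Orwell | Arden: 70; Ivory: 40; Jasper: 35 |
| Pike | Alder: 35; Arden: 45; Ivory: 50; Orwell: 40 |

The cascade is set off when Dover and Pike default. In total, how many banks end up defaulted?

4

Round 1 — Dover, Pike default (initial).
  Alder: +35 → 35 ≥ 30
  Arden: +45 → 45 ≥ 30
  Ivory: +50 → 50 < 60
  Jasper: +35 → 35 < 40
  Orwell: +40 → 40 < 90
Round 2 — Alder, Arden default.
No further defaults.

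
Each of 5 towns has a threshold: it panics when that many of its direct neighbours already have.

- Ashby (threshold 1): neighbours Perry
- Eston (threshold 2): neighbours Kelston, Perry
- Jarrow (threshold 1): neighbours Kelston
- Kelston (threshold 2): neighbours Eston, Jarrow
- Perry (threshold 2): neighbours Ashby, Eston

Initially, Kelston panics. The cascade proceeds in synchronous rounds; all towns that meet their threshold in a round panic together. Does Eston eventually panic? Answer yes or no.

no

Round 1 — Kelston panics (initial).
Round 2 — checking thresholds:
  Eston: 1 of 2 neighbours < 2, not yet.
  Jarrow: 1 of 1 neighbours ≥ 1, panics.
Round 3 — no new panics; cascade stops.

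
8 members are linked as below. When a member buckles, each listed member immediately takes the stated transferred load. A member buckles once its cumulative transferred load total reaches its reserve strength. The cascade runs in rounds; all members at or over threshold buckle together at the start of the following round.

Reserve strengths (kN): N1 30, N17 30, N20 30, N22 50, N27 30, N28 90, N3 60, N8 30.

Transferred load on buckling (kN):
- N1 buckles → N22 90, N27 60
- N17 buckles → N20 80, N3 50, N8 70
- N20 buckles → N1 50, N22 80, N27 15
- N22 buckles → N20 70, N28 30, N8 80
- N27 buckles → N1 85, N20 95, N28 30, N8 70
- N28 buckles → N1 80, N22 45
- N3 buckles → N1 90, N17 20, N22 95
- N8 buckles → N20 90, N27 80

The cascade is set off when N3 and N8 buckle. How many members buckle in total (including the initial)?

Round 1 — N3, N8 buckle (initial).
  N1: +90 → 90 ≥ 30
  N17: +20 → 20 < 30
  N20: +90 → 90 ≥ 30
  N22: +95 → 95 ≥ 50
  N27: +80 → 80 ≥ 30
Round 2 — N1, N20, N22, N27 buckle.
  N28: +30+30 → 60 < 90
No further bucklings.

6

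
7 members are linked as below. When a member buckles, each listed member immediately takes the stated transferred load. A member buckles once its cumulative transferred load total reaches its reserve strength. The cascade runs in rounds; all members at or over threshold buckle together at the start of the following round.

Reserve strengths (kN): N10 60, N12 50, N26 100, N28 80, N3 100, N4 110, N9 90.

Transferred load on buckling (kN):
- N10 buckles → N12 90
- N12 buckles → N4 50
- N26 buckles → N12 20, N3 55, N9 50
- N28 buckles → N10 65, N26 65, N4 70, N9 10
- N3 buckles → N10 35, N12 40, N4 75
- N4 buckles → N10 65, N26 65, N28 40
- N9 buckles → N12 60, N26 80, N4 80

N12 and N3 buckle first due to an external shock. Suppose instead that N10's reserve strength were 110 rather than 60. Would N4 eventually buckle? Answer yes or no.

yes

With N10's reserve strength at 110:
Round 1 — N12, N3 buckle (initial).
  N10: +35 → 35 < 110
  N4: +50+75 → 125 ≥ 110
Round 2 — N4 buckles.
  N10: +65 → 100 < 110
  N26: +65 → 65 < 100
  N28: +40 → 40 < 80
No further bucklings.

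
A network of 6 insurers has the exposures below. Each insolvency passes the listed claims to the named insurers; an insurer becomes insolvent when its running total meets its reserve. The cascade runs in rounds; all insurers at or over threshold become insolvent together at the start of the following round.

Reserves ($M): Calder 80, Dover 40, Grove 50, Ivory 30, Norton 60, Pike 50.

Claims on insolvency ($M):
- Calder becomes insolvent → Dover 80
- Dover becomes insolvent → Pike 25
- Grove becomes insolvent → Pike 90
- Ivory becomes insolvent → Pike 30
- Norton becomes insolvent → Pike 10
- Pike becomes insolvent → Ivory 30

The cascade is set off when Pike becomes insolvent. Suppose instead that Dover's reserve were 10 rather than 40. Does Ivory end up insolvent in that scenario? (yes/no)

With Dover's reserve at 10:
Round 1 — Pike becomes insolvent (initial).
  Ivory: +30 → 30 ≥ 30
Round 2 — Ivory becomes insolvent.
No further insolvencies.

yes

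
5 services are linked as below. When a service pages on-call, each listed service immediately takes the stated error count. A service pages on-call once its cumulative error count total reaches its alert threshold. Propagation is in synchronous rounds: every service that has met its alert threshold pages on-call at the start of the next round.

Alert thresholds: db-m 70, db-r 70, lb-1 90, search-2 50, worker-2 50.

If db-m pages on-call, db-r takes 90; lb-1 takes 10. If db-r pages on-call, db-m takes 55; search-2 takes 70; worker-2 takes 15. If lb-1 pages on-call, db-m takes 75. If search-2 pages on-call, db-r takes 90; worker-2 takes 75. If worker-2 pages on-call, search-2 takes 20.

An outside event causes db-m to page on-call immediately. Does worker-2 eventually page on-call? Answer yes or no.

yes

Round 1 — db-m pages on-call (initial).
  db-r: +90 → 90 ≥ 70
  lb-1: +10 → 10 < 90
Round 2 — db-r pages on-call.
  search-2: +70 → 70 ≥ 50
  worker-2: +15 → 15 < 50
Round 3 — search-2 pages on-call.
  worker-2: +75 → 90 ≥ 50
Round 4 — worker-2 pages on-call.
No further pages.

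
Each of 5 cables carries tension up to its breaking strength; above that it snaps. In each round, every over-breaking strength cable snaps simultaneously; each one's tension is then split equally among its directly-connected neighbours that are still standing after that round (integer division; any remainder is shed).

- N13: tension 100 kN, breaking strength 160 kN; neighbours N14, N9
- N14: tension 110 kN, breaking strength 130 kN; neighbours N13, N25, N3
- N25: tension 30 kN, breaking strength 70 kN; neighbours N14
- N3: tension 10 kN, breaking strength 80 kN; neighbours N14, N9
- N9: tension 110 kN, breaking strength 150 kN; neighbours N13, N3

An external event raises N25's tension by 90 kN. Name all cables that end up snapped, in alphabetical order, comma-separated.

N13, N14, N25, N3, N9

Round 1 — N25 at 120 > 70. N25 snaps.
  N25 sheds 120 kN to N14: 120 each.
    N14: 110+120 = 230 > 130
Round 2 — N14 snaps.
  N14 sheds 230 kN to N13, N3: 115 each.
    N13: 100+115 = 215 > 160
    N3: 10+115 = 125 > 80
Round 3 — N13, N3 snap.
  N13 sheds 215 kN to N9: 215 each.
    N9: 110+215 = 325 > 150
  N3 sheds 125 kN to N9: 125 each.
    N9: 325+125 = 450 > 150
Round 4 — N9 snaps.
  N9 sheds 450 kN: no online neighbours, lost.
No further breaks.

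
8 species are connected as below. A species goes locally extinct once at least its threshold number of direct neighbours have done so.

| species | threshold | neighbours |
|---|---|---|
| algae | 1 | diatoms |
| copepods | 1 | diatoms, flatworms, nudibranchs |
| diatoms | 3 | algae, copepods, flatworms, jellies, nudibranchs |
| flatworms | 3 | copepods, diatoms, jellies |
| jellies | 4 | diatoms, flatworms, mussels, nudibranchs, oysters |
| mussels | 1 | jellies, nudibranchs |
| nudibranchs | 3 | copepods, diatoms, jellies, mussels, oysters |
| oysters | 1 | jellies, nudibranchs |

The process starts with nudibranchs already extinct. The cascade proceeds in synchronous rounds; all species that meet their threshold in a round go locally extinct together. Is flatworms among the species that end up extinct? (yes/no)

no

Round 1 — nudibranchs goes locally extinct (initial).
Round 2 — checking thresholds:
  copepods: 1 of 3 neighbours ≥ 1, goes locally extinct.
  diatoms: 1 of 5 neighbours < 3, below threshold.
  jellies: 1 of 5 neighbours < 4, below threshold.
  mussels: 1 of 2 neighbours ≥ 1, goes locally extinct.
  oysters: 1 of 2 neighbours ≥ 1, goes locally extinct.
Round 3 — no new extinctions; cascade stops.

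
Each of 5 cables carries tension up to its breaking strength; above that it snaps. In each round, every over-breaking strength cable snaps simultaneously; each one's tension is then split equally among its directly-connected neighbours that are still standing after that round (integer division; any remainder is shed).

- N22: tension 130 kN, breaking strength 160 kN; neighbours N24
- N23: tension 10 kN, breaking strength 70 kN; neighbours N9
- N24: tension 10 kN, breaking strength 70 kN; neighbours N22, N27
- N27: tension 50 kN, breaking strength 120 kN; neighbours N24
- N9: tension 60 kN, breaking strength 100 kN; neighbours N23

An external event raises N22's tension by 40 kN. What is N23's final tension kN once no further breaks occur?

10

Round 1 — N22 at 170 > 160. N22 snaps.
  N22 sheds 170 kN to N24: 170 each.
    N24: 10+170 = 180 > 70
Round 2 — N24 snaps.
  N24 sheds 180 kN to N27: 180 each.
    N27: 50+180 = 230 > 120
Round 3 — N27 snaps.
  N27 sheds 230 kN: no online neighbours, lost.
No further breaks.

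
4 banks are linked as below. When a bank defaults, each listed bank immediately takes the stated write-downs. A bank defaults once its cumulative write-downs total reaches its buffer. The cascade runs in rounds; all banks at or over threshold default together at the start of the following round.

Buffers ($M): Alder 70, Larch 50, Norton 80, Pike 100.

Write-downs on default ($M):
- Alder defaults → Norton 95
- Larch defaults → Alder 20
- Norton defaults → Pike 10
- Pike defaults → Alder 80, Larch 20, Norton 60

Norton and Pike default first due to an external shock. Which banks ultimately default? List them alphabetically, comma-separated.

Alder, Norton, Pike

Round 1 — Norton, Pike default (initial).
  Alder: +80 → 80 ≥ 70
  Larch: +20 → 20 < 50
Round 2 — Alder defaults.
No further defaults.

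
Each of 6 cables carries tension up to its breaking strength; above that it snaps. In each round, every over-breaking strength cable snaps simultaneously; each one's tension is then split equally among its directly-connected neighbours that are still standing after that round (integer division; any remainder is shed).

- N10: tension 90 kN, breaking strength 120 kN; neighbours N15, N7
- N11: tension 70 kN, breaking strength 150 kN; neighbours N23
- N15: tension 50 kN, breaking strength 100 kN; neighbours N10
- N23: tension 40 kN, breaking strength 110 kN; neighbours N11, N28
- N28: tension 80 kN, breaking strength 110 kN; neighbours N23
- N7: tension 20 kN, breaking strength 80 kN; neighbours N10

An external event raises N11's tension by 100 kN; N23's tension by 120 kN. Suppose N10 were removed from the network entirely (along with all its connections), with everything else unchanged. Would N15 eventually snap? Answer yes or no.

no

With N10 removed:
Round 1 — N11 at 170 > 150; N23 at 160 > 110. N11, N23 snap.
  N11 sheds 170 kN: no online neighbours, lost.
  N23 sheds 160 kN to N28: 160 each.
    N28: 80+160 = 240 > 110
Round 2 — N28 snaps.
  N28 sheds 240 kN: no online neighbours, lost.
No further breaks.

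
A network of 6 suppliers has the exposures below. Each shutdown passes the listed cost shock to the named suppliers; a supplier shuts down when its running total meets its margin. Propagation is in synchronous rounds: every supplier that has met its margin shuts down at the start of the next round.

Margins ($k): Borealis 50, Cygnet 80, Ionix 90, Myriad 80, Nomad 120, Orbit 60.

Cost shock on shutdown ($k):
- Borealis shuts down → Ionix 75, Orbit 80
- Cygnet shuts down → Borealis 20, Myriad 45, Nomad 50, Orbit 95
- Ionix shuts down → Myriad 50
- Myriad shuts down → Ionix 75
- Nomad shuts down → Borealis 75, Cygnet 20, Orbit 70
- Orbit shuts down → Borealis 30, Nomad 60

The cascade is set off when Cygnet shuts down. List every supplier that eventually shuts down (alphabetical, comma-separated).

Round 1 — Cygnet shuts down (initial).
  Borealis: +20 → 20 < 50
  Myriad: +45 → 45 < 80
  Nomad: +50 → 50 < 120
  Orbit: +95 → 95 ≥ 60
Round 2 — Orbit shuts down.
  Borealis: +30 → 50 ≥ 50
  Nomad: +60 → 110 < 120
Round 3 — Borealis shuts down.
  Ionix: +75 → 75 < 90
No further shutdowns.

Borealis, Cygnet, Orbit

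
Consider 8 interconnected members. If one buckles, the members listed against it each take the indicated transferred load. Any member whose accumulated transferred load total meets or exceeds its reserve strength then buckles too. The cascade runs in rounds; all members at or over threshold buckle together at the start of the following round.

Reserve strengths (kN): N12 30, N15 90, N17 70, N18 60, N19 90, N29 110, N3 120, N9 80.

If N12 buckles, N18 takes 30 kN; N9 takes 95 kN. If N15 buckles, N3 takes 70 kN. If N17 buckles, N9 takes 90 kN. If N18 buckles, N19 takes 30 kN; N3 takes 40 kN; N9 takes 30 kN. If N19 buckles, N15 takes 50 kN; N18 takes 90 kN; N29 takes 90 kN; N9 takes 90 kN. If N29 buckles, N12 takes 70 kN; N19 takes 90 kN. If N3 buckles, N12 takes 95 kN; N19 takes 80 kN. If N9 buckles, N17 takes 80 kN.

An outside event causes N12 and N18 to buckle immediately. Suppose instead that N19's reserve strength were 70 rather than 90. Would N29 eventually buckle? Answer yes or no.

With N19's reserve strength at 70:
Round 1 — N12, N18 buckle (initial).
  N19: +30 → 30 < 70
  N3: +40 → 40 < 120
  N9: +95+30 → 125 ≥ 80
Round 2 — N9 buckles.
  N17: +80 → 80 ≥ 70
Round 3 — N17 buckles.
No further bucklings.

no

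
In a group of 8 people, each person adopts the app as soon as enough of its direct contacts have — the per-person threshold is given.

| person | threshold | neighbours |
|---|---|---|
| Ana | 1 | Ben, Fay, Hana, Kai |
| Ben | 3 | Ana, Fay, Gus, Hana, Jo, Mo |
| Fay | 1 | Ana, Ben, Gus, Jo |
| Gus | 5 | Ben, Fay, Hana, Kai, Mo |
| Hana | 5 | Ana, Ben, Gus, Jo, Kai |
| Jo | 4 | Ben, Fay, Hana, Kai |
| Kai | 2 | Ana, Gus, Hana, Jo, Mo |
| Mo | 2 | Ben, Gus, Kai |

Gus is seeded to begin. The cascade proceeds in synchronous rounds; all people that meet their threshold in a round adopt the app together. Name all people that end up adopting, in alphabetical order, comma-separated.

Ana, Ben, Fay, Gus, Kai, Mo

Round 1 — Gus adopts the app (initial).
Round 2 — checking thresholds:
  Ben: 1 of 6 neighbours < 3, below threshold.
  Fay: 1 of 4 neighbours ≥ 1, adopts the app.
  Hana: 1 of 5 neighbours < 5, below threshold.
  Kai: 1 of 5 neighbours < 2, below threshold.
  Mo: 1 of 3 neighbours < 2, below threshold.
Round 3 — checking thresholds:
  Ana: 1 of 4 neighbours ≥ 1, adopts the app.
  Ben: 2 of 6 neighbours < 3, below threshold.
  Hana: 1 of 5 neighbours < 5, below threshold.
  Jo: 1 of 4 neighbours < 4, below threshold.
  Kai: 1 of 5 neighbours < 2, below threshold.
  Mo: 1 of 3 neighbours < 2, below threshold.
Round 4 — checking thresholds:
  Ben: 3 of 6 neighbours ≥ 3, adopts the app.
  Hana: 2 of 5 neighbours < 5, below threshold.
  Jo: 1 of 4 neighbours < 4, below threshold.
  Kai: 2 of 5 neighbours ≥ 2, adopts the app.
  Mo: 1 of 3 neighbours < 2, below threshold.
Round 5 — checking thresholds:
  Hana: 4 of 5 neighbours < 5, below threshold.
  Jo: 3 of 4 neighbours < 4, below threshold.
  Mo: 3 of 3 neighbours ≥ 2, adopts the app.
Round 6 — no new adoptions; cascade stops.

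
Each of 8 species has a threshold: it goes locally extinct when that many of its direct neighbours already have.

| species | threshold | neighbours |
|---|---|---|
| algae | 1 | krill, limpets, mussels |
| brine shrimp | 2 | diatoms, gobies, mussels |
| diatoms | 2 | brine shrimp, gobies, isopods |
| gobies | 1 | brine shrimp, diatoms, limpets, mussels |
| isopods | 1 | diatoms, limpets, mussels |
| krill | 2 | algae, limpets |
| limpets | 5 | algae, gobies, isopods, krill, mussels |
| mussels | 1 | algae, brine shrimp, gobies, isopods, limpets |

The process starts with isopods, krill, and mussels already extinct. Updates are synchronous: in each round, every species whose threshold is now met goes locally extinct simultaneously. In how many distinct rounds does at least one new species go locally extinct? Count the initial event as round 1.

Round 1 — isopods, krill, mussels go locally extinct (initial).
Round 2 — checking thresholds:
  algae: 2 of 3 neighbours ≥ 1, goes locally extinct.
  brine shrimp: 1 of 3 neighbours < 2, below threshold.
  diatoms: 1 of 3 neighbours < 2, below threshold.
  gobies: 1 of 4 neighbours ≥ 1, goes locally extinct.
  limpets: 3 of 5 neighbours < 5, below threshold.
Round 3 — checking thresholds:
  brine shrimp: 2 of 3 neighbours ≥ 2, goes locally extinct.
  diatoms: 2 of 3 neighbours ≥ 2, goes locally extinct.
  limpets: 5 of 5 neighbours ≥ 5, goes locally extinct.
Round 4 — no new extinctions; cascade stops.

3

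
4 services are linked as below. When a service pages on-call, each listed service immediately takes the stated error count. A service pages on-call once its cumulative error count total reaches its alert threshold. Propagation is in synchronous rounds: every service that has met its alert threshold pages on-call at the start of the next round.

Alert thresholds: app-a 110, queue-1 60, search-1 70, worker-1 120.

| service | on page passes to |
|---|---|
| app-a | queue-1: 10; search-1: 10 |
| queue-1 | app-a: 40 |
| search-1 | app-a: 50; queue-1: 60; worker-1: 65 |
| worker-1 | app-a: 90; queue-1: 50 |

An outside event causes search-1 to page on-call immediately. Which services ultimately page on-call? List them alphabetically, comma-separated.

queue-1, search-1

Round 1 — search-1 pages on-call (initial).
  app-a: +50 → 50 < 110
  queue-1: +60 → 60 ≥ 60
  worker-1: +65 → 65 < 120
Round 2 — queue-1 pages on-call.
  app-a: +40 → 90 < 110
No further pages.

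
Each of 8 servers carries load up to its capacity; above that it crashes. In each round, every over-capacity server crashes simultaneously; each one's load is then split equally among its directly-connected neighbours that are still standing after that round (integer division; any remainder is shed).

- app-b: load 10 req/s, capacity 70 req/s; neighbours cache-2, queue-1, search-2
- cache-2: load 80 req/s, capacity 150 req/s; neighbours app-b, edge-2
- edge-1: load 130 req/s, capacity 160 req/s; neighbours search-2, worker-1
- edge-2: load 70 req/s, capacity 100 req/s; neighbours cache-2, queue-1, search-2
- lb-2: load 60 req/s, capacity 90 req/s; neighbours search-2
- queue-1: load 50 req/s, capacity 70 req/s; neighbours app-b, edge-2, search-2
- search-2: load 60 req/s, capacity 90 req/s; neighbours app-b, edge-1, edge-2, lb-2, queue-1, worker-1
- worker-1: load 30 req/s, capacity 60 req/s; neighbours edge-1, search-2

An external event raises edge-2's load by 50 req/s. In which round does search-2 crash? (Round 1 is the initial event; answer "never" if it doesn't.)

2

Round 1 — edge-2 at 120 > 100. edge-2 crashes.
  edge-2 sheds 120 req/s to cache-2, queue-1, search-2: 40 each.
    cache-2: 80+40 = 120 ≤ 150
    queue-1: 50+40 = 90 > 70
    search-2: 60+40 = 100 > 90
Round 2 — queue-1, search-2 crash.
  queue-1 sheds 90 req/s to app-b: 90 each.
    app-b: 10+90 = 100 > 70
  search-2 sheds 100 req/s to app-b, edge-1, lb-2, worker-1: 25 each.
    app-b: 100+25 = 125 > 70
    edge-1: 130+25 = 155 ≤ 160
    lb-2: 60+25 = 85 ≤ 90
    worker-1: 30+25 = 55 ≤ 60
Round 3 — app-b crashes.
  app-b sheds 125 req/s to cache-2: 125 each.
    cache-2: 120+125 = 245 > 150
Round 4 — cache-2 crashes.
  cache-2 sheds 245 req/s: no online neighbours, lost.
No further crashes.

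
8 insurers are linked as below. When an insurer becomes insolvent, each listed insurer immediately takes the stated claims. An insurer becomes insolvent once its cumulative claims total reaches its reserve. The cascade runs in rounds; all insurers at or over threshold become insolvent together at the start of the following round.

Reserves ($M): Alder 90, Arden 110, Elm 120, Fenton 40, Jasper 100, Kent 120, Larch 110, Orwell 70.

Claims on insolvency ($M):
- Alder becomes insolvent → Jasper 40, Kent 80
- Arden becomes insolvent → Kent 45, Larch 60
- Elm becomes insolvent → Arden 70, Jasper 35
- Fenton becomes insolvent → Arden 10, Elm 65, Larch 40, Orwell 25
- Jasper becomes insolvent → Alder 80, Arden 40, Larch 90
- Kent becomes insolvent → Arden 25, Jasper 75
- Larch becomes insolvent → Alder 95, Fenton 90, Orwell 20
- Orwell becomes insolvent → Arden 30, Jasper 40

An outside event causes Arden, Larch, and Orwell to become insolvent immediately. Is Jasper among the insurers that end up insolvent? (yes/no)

yes

Round 1 — Arden, Larch, Orwell become insolvent (initial).
  Alder: +95 → 95 ≥ 90
  Fenton: +90 → 90 ≥ 40
  Jasper: +40 → 40 < 100
  Kent: +45 → 45 < 120
Round 2 — Alder, Fenton become insolvent.
  Elm: +65 → 65 < 120
  Jasper: +40 → 80 < 100
  Kent: +80 → 125 ≥ 120
Round 3 — Kent becomes insolvent.
  Jasper: +75 → 155 ≥ 100
Round 4 — Jasper becomes insolvent.
No further insolvencies.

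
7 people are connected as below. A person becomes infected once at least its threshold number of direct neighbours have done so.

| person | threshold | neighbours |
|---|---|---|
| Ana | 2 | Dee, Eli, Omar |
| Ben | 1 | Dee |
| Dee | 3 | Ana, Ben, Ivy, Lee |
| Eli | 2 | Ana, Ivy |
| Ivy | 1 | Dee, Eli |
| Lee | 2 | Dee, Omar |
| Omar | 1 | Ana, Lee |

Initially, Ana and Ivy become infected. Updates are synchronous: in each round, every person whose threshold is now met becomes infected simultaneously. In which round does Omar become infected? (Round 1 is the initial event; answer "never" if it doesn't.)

Round 1 — Ana, Ivy become infected (initial).
Round 2 — checking thresholds:
  Dee: 2 of 4 neighbours < 3, holds.
  Eli: 2 of 2 neighbours ≥ 2, becomes infected.
  Omar: 1 of 2 neighbours ≥ 1, becomes infected.
Round 3 — no new infections; cascade stops.

2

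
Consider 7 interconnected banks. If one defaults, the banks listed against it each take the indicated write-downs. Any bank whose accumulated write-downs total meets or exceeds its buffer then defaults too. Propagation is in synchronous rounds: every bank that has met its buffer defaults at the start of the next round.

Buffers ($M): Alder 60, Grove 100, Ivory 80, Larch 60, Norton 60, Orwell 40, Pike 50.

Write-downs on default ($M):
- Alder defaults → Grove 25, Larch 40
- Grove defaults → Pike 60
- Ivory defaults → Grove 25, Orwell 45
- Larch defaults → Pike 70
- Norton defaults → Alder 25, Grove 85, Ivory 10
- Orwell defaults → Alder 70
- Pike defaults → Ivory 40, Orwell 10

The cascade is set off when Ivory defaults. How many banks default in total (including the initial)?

3

Round 1 — Ivory defaults (initial).
  Grove: +25 → 25 < 100
  Orwell: +45 → 45 ≥ 40
Round 2 — Orwell defaults.
  Alder: +70 → 70 ≥ 60
Round 3 — Alder defaults.
  Grove: +25 → 50 < 100
  Larch: +40 → 40 < 60
No further defaults.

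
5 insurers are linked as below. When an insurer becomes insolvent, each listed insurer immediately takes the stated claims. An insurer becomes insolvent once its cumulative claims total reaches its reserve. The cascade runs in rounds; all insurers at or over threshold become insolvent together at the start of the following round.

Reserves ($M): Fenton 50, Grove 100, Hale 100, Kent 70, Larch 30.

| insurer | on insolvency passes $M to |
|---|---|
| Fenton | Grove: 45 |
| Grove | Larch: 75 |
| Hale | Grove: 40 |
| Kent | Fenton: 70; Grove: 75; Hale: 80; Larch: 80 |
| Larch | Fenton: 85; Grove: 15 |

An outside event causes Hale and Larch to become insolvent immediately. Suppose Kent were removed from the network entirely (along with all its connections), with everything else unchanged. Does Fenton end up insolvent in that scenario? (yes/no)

With Kent removed:
Round 1 — Hale, Larch become insolvent (initial).
  Fenton: +85 → 85 ≥ 50
  Grove: +40+15 → 55 < 100
Round 2 — Fenton becomes insolvent.
  Grove: +45 → 100 ≥ 100
Round 3 — Grove becomes insolvent.
No further insolvencies.

yes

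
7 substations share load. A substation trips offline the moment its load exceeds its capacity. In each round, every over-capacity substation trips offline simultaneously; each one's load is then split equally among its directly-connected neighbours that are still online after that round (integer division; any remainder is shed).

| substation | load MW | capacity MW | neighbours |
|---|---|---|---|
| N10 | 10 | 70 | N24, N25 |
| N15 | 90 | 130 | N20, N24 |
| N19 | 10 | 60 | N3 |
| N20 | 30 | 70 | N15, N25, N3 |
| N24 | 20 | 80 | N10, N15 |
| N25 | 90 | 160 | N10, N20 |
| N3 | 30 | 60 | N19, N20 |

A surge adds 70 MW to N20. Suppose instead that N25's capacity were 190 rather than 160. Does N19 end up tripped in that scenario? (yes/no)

With N25's capacity at 190:
Round 1 — N20 at 100 > 70. N20 trips offline.
  N20 sheds 100 MW to N15, N25, N3: 33 each (1 lost).
    N15: 90+33 = 123 ≤ 130
    N25: 90+33 = 123 ≤ 190
    N3: 30+33 = 63 > 60
Round 2 — N3 trips offline.
  N3 sheds 63 MW to N19: 63 each.
    N19: 10+63 = 73 > 60
Round 3 — N19 trips offline.
  N19 sheds 73 MW: no online neighbours, lost.
No further trips.

yes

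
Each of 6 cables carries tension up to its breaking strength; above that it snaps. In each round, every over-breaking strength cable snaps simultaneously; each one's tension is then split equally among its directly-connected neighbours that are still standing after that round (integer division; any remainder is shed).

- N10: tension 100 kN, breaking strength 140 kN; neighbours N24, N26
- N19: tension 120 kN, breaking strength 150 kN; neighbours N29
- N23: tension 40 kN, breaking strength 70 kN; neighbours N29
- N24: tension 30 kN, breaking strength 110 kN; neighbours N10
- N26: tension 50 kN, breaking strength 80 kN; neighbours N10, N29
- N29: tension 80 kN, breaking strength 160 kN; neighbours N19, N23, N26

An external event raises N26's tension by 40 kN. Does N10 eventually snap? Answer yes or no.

yes

Round 1 — N26 at 90 > 80. N26 snaps.
  N26 sheds 90 kN to N10, N29: 45 each.
    N10: 100+45 = 145 > 140
    N29: 80+45 = 125 ≤ 160
Round 2 — N10 snaps.
  N10 sheds 145 kN to N24: 145 each.
    N24: 30+145 = 175 > 110
Round 3 — N24 snaps.
  N24 sheds 175 kN: no online neighbours, lost.
No further breaks.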